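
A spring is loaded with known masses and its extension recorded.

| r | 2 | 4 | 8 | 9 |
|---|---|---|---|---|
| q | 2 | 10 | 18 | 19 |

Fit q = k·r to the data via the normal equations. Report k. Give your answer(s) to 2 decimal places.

With design matrix M, MᵀM = [[165]] and Mᵀq = [359]ᵀ.
Hence k = 359 / 165 ≈ 2.17576.

k = 2.18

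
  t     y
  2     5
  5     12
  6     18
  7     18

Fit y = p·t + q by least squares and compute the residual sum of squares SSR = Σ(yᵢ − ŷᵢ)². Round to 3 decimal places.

SSR = 6.107

The normal system MᵀM·[p, q]ᵀ = Mᵀy is [[114, 20]; [20, 4]]·[p, q]ᵀ = [304, 53]ᵀ.
det = 114·4 − 20² = 56.
p = (304·4 − 20·53)/56 = 39/14; q = (114·53 − 20·304)/56 = -19/28.
Residuals: 3/28, -5/4, 55/28, -23/28; SSR = 171/28.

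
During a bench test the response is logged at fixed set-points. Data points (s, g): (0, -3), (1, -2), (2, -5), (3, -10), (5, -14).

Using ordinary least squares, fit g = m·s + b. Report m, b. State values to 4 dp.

m = -2.5135, b = -1.2703

With design matrix A, AᵀA = [[39, 11]; [11, 5]] and Aᵀg = [-112, -34]ᵀ.
Eliminating b: 5·(row 1) − 11·(row 2) gives 74·m = 5·(-112) − 11·(-34) = -186, so m = -93/37.
Then b = ((-34) − 11·(-93/37))/5 = -47/37.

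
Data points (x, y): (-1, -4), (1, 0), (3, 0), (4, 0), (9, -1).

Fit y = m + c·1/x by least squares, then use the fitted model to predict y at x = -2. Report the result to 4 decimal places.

Entries of MᵀM: Σ1 = 5, Σ1/x = 25/36, Σ1/x·1/x = 2833/1296.
For Mᵀy: Σy = -5, Σ1/x·y = 35/9.
det = 5·(2833/1296) − (25/36)² = 3385/324.
m = ((-5)·(2833/1296) − (25/36)·(35/9))/(3385/324) = -3533/2708; c = (5·(35/9) − (25/36)·(-5))/(3385/324) = 1485/677.
At x = -2: ŷ = (-3533/2708)·(1) + (1485/677)·(-1/2) = -6503/2708.

ŷ = -2.4014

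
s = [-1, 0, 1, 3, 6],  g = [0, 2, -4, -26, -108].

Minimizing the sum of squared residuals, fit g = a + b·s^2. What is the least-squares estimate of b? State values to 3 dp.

b = -3.038

Forming MᵀM = [[5, 47]; [47, 1379]] and Mᵀg = [-136, -4126]ᵀ gives MᵀM·[a, b]ᵀ = Mᵀg.
Eliminating b: 1379·(row 1) − 47·(row 2) gives 4686·a = 1379·(-136) − 47·(-4126) = 6378, so a = 1063/781.
Then b = ((-4126) − 47·(1063/781))/1379 = -2373/781.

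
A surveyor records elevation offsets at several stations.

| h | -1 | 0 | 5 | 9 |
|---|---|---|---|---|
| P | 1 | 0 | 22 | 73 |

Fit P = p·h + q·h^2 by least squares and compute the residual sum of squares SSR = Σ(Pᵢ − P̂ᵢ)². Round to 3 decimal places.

SSR = 0.022

The normal equations are: 107·p + 853·q = 766;  853·p + 7187·q = 6464.
det = 107·7187 − 853² = 41400.
p = (766·7187 − 853·6464)/41400 = -19/92; q = (107·6464 − 853·766)/41400 = 85/92.
Residuals: -3/23, 0, -3/46, 1/46; SSR = 1/46.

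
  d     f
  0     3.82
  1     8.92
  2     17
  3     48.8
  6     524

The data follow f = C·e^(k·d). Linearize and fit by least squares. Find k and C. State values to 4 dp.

Taking logs, ln f = k·d + ln C, so regress ln f on d.
XᵀX = [[50.0000, 12.0000]; [12.0000, 5]], rhs = [57.0869, 16.5110]ᵀ  (here Σd = 12.0000, Σ(d)² = 50.0000, Σln f = 16.5110, Σd·ln f = 57.0869).
Solving (det = 106.0000): k = 0.82361, ln C = 1.32554, so C = exp(1.32554) = 3.76420.

k = 0.8236, C = 3.7642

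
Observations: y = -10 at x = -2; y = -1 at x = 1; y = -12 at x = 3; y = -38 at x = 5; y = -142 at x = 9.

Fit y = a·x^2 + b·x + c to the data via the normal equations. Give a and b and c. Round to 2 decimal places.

The normal system MᵀM·[a, b, c]ᵀ = Mᵀy is [[7284, 874, 120]; [874, 120, 16]; [120, 16, 5]]·[a, b, c]ᵀ = [-12601, -1485, -203]ᵀ.
Inverting the 3×3 Gram matrix, [a, b, c]ᵀ = [-306023/157238, 270271/157238, 47911/78619]ᵀ.

a = -1.95, b = 1.72, c = 0.61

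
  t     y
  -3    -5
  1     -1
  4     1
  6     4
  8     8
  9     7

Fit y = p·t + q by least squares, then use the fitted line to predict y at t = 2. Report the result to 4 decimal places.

ŷ = 0.0016

The normal equations are: 207·p + 25·q = 169;  25·p + 6·q = 14.
Eliminating q: 6·(row 1) − 25·(row 2) gives 617·p = 6·169 − 25·14 = 664, so p = 664/617.
Then q = (14 − 25·(664/617))/6 = -1327/617.
At t = 2: ŷ = (664/617)·(2) + (-1327/617)·(1) = 1/617.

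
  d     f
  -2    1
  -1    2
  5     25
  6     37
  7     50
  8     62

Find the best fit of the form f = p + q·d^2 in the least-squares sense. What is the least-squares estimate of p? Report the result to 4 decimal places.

p = -0.3880

Entries of XᵀX: Σ1 = 6, Σd^2 = 179, Σd^2·d^2 = 8435.
Moment sums: Σf = 177, Σd^2·f = 8381.
XᵀX·[p, q]ᵀ = Xᵀf becomes [[6, 179]; [179, 8435]]·[p, q]ᵀ = [177, 8381]ᵀ.
Δ = 6·8435 − 179² = 18569.
p = (177·8435 − 179·8381)/18569 = -7204/18569; q = (6·8381 − 179·177)/18569 = 18603/18569.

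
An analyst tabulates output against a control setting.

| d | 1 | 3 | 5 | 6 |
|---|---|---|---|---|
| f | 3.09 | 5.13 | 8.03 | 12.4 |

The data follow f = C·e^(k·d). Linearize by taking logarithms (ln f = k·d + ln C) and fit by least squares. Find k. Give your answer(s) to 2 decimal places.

Let Y = ln f. Fitting Y = k·d + ln C by least squares:
Σd = 15.0000, Σ(d)² = 71.0000, Σln f = 7.3642, Σd·ln f = 31.5556.
Normal system: [[71.0000, 15.0000]; [15.0000, 4]]·[k, ln C]ᵀ = [31.5556, 7.3642]ᵀ.
Slope k = (n·Σd·ln f − Σd·Σln f)/(n·Σ(d)² − (Σd)²) = (4·31.5556 − 15.0000·7.3642)/59.0000 = 0.26712; ln C = (Σln f − k·Σd)/n = 0.83935.

k = 0.27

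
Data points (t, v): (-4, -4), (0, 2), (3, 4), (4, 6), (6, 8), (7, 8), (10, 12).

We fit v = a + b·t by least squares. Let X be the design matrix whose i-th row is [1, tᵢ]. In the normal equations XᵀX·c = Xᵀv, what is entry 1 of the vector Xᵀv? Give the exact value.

Entry 1 ↔ basis 1, so (Xᵀv)_{1} = Σᵢ vᵢ = (1)·(-4) + (1)·(2) + (1)·(4) + (1)·(6) + (1)·(8) + (1)·(8) + (1)·(12) = 36.

36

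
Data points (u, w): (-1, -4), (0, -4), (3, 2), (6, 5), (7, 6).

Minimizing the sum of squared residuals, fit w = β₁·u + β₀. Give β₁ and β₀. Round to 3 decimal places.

β₁ = 1.340, β₀ = -3.020

Normal-equation sums: Σu·u = 95, Σu = 15, Σ1 = 5.
Moment sums: Σu·w = 82, Σw = 5.
Δ = 95·5 − 15² = 250.
β₁ = (82·5 − 15·5)/250 = 67/50; β₀ = (95·5 − 15·82)/250 = -151/50.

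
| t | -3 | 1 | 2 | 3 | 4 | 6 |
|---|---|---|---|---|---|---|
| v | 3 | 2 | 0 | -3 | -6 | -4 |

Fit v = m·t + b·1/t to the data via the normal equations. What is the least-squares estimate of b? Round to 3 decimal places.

b = 2.728

The normal equations are: 75·m + 6·b = -64;  6·m + (25/16)·b = -13/6.
Determinant 75·(25/16) − 6² = 1299/16.
m = ((-64)·(25/16) − 6·(-13/6))/(1299/16) = -464/433; b = (75·(-13/6) − 6·(-64))/(1299/16) = 3544/1299.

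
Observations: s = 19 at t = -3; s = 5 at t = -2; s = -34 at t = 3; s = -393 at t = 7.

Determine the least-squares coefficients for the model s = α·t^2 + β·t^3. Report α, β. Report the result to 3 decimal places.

Compute the Gram sums: Σt^2·t^2 = 2579, Σt^2·t^3 = 16775, Σt^3·t^3 = 119171.
Right-hand side: Σt^2·s = -19372, Σt^3·s = -136270.
MᵀM·[α, β]ᵀ = Mᵀs becomes [[2579, 16775]; [16775, 119171]]·[α, β]ᵀ = [-19372, -136270]ᵀ.
Determinant 2579·119171 − 16775² = 25941384.
α = ((-19372)·119171 − 16775·(-136270))/25941384 = -1258409/1441188; β = (2579·(-136270) − 16775·(-19372))/25941384 = -1470835/1441188.

α = -0.873, β = -1.021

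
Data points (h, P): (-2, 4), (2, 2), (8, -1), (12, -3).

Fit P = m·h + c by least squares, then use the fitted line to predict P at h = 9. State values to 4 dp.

P̂ = -1.5000

The normal equations are: 216·m + 20·c = -48;  20·m + 4·c = 2.
(Σh·h = 216, Σh = 20, Σ1 = 4, Σh·P = -48, ΣP = 2.)
Determinant 216·4 − 20² = 464.
m = ((-48)·4 − 20·2)/464 = -1/2; c = (216·2 − 20·(-48))/464 = 3.
At h = 9: P̂ = (-1/2)·(9) + (3)·(1) = -3/2.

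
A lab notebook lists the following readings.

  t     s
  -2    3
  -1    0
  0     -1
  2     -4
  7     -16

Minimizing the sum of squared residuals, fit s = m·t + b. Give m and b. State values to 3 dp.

m = -2.055, b = -1.134

Normal-equation sums: Σt·t = 58, Σt = 6, Σ1 = 5.
And Σt·s = -126, Σs = -18.
XᵀX·[m, b]ᵀ = Xᵀs becomes [[58, 6]; [6, 5]]·[m, b]ᵀ = [-126, -18]ᵀ.
Δ = 58·5 − 6² = 254.
m = ((-126)·5 − 6·(-18))/254 = -261/127; b = (58·(-18) − 6·(-126))/254 = -144/127.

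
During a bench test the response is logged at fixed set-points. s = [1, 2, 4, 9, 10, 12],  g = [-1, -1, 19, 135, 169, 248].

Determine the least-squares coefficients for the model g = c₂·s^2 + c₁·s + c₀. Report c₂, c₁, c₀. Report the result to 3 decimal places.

c₂ = 1.925, c₁ = -2.154, c₀ = -2.545

Sums needed: Σs^2·s^2 = 37570, Σs^2·s = 3530, Σs^2 = 346, Σs·s = 346, Σs = 38, Σ1 = 6.
Moment sums: Σs^2·g = 63846, Σs·g = 5954, Σg = 569.
So MᵀM·[c₂, c₁, c₀]ᵀ = Mᵀg: [[37570, 3530, 346]; [3530, 346, 38]; [346, 38, 6]]·[c₂, c₁, c₀]ᵀ = [63846, 5954, 569]ᵀ.
Solving the 3×3 system (Gaussian elimination) gives c₂ = 91925/47748, c₁ = -102847/47748, c₀ = -20257/7958.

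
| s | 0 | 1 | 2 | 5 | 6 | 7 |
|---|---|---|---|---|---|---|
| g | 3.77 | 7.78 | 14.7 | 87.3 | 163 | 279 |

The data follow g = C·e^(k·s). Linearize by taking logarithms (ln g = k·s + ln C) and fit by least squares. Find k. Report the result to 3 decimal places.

k = 0.611

Taking logs, ln g = k·s + ln C, so regress ln g on s.
XᵀX = [[115.0000, 21.0000]; [21.0000, 6]], rhs = [99.7550, 21.2608]ᵀ  (here Σs = 21.0000, Σ(s)² = 115.0000, Σln g = 21.2608, Σs·ln g = 99.7550).
Solving (det = 249.0000): k = 0.61066, ln C = 1.40617.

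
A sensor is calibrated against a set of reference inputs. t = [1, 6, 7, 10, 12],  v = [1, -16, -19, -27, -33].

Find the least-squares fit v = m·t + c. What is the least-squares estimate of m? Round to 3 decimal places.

Compute the Gram sums: Σt·t = 330, Σt = 36, Σ1 = 5.
And Σt·v = -894, Σv = -94.
So MᵀM·[m, c]ᵀ = Mᵀv: [[330, 36]; [36, 5]]·[m, c]ᵀ = [-894, -94]ᵀ.
Eliminating c: 5·(row 1) − 36·(row 2) gives 354·m = 5·(-894) − 36·(-94) = -1086, so m = -181/59.
Then c = ((-94) − 36·(-181/59))/5 = 194/59.

m = -3.068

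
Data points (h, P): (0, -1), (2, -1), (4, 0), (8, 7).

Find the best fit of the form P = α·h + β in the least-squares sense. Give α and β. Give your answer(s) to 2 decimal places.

Compute the Gram sums: Σh·h = 84, Σh = 14, Σ1 = 4.
And Σh·P = 54, ΣP = 5.
Eliminating β: 4·(row 1) − 14·(row 2) gives 140·α = 4·54 − 14·5 = 146, so α = 73/70.
Then β = (5 − 14·(73/70))/4 = -12/5.

α = 1.04, β = -2.40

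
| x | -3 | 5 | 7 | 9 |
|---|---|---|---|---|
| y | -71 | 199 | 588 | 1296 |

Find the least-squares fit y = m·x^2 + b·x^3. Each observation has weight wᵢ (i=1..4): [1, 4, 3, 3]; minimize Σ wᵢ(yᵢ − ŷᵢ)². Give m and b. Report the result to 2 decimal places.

m = -2.03, b = 2.00

Normal-equation sums: Σwᵢ·x^2·x^2 = 29467, Σwᵢ·x^2·x^3 = 239825, Σwᵢ·x^3·x^3 = 2010499.
Moment sums: Σwᵢ·x^2·y = 420625, Σwᵢ·x^3·y = 3540821.
Normal equations: [[29467, 239825]; [239825, 2010499]]·[m, b]ᵀ = [420625, 3540821]ᵀ.
Δ = 29467·2010499 − 239825² = 1727343408.
m = (420625·2010499 − 239825·3540821)/1727343408 = -585209075/287890568; b = (29467·3540821 − 239825·420625)/1727343408 = 576830297/287890568.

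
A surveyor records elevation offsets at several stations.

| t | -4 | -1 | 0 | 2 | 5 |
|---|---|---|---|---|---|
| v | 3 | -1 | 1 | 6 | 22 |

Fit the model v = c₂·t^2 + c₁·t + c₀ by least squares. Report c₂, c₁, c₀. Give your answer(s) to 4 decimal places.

c₂ = 0.5414, c₁ = 1.5873, c₀ = 0.5839

Normal-equation sums: Σt^2·t^2 = 898, Σt^2·t = 68, Σt^2 = 46, Σt·t = 46, Σt = 2, Σ1 = 5.
And Σt^2·v = 621, Σt·v = 111, Σv = 31.
Normal equations: [[898, 68, 46]; [68, 46, 2]; [46, 2, 5]]·[c₂, c₁, c₀]ᵀ = [621, 111, 31]ᵀ.
Row-reducing yields c₂ = 8573/15834, c₁ = 25133/15834, c₀ = 1541/2639.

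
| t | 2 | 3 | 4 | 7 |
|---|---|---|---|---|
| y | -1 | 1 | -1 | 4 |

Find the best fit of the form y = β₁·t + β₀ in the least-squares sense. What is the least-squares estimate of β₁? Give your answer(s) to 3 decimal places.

β₁ = 0.929

Compute the Gram sums: Σt·t = 78, Σt = 16, Σ1 = 4.
And Σt·y = 25, Σy = 3.
Normal equations: [[78, 16]; [16, 4]]·[β₁, β₀]ᵀ = [25, 3]ᵀ.
Determinant 78·4 − 16² = 56.
β₁ = (25·4 − 16·3)/56 = 13/14; β₀ = (78·3 − 16·25)/56 = -83/28.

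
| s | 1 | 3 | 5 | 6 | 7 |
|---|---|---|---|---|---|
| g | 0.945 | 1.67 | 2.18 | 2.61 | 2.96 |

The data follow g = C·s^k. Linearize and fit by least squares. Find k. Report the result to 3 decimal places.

With ln gᵢ as the transformed response and ln sᵢ as the regressor:
AᵀA = [[10.7942, 6.4457]; [6.4457, 5]], rhs = [5.6483, 3.2801]ᵀ  (here Σln s = 6.4457, Σ(ln s)² = 10.7942, Σln g = 3.2801, Σln s·ln g = 5.6483).
Solving (det = 12.4237): k = 0.57138, ln C = -0.08057.

k = 0.571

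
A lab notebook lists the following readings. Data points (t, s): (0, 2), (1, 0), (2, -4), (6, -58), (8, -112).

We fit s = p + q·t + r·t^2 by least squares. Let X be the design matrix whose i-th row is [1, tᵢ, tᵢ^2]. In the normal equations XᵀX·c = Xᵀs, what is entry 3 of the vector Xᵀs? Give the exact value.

Entry 3 ↔ basis t^2, so (Xᵀs)_{3} = Σᵢ (t^2)·sᵢ = (0)·(2) + (1)·(0) + (4)·(-4) + (36)·(-58) + (64)·(-112) = -9272.

-9272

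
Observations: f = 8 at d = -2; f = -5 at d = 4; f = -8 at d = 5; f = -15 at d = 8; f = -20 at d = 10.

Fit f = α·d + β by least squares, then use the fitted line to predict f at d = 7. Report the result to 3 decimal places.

f̂ = -12.667

Forming MᵀM = [[209, 25]; [25, 5]] and Mᵀf = [-396, -40]ᵀ gives MᵀM·[α, β]ᵀ = Mᵀf.
Determinant 209·5 − 25² = 420.
α = ((-396)·5 − 25·(-40))/420 = -7/3; β = (209·(-40) − 25·(-396))/420 = 11/3.
At d = 7: f̂ = (-7/3)·(7) + (11/3)·(1) = -38/3.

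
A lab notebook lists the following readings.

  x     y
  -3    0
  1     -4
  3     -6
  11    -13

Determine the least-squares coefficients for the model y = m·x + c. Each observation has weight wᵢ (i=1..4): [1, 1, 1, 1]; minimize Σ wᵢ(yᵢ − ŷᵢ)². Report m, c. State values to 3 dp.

m = -0.923, c = -2.981

AᵀWA·[m, c]ᵀ = AᵀWy reads: 140·m + 12·c = -165;  12·m + 4·c = -23.
(Σwᵢ·x·x = 140, Σwᵢ·x = 12, Σwᵢ·1 = 4, Σwᵢ·x·y = -165, Σwᵢ·y = -23.)
det = 140·4 − 12² = 416.
m = ((-165)·4 − 12·(-23))/416 = -12/13; c = (140·(-23) − 12·(-165))/416 = -155/52.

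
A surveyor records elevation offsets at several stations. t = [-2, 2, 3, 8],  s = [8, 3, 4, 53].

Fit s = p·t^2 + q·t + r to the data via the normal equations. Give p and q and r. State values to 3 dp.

Entries of XᵀX: Σt^2·t^2 = 4209, Σt^2·t = 539, Σt^2 = 81, Σt·t = 81, Σt = 11, Σ1 = 4.
For Xᵀs: Σt^2·s = 3472, Σt·s = 426, Σs = 68.
Row-reducing yields p = 2459/2428, q = -3889/2428, r = 544/607.

p = 1.013, q = -1.602, r = 0.896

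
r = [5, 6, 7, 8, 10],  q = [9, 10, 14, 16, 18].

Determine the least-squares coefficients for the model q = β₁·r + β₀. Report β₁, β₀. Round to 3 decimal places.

β₁ = 1.932, β₀ = -0.514

Sums needed: Σr·r = 274, Σr = 36, Σ1 = 5.
For Aᵀq: Σr·q = 511, Σq = 67.
Normal equations: [[274, 36]; [36, 5]]·[β₁, β₀]ᵀ = [511, 67]ᵀ.
Eliminating β₀: 5·(row 1) − 36·(row 2) gives 74·β₁ = 5·511 − 36·67 = 143, so β₁ = 143/74.
Then β₀ = (67 − 36·(143/74))/5 = -19/37.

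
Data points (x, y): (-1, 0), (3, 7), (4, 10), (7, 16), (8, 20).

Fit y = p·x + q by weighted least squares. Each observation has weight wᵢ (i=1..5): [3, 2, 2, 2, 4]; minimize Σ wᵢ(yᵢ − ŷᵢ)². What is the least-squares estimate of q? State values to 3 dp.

From the data, Σwᵢ·x·x = 407, Σwᵢ·x = 57, Σwᵢ·1 = 13.
Moment sums: Σwᵢ·x·y = 986, Σwᵢ·y = 146.
Eliminating q: 13·(row 1) − 57·(row 2) gives 2042·p = 13·986 − 57·146 = 4496, so p = 2248/1021.
Then q = (146 − 57·(2248/1021))/13 = 1610/1021.

q = 1.577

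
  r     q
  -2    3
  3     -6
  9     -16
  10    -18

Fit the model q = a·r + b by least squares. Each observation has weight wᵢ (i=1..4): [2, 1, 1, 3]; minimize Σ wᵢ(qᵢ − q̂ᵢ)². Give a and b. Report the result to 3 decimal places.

With design matrix M, MᵀWM = [[398, 38]; [38, 7]] and MᵀWq = [-714, -70]ᵀ.
Eliminating b: 7·(row 1) − 38·(row 2) gives 1342·a = 7·(-714) − 38·(-70) = -2338, so a = -1169/671.
Then b = ((-70) − 38·(-1169/671))/7 = -364/671.

a = -1.742, b = -0.542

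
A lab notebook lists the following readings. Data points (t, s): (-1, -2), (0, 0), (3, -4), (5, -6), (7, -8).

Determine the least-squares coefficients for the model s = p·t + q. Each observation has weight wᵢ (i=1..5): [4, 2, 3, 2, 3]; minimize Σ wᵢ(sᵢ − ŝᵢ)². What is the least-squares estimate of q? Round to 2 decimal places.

MᵀWM·[p, q]ᵀ = MᵀWs reads: 228·p + 36·q = -256;  36·p + 14·q = -56.
Eliminating q: 14·(row 1) − 36·(row 2) gives 1896·p = 14·(-256) − 36·(-56) = -1568, so p = -196/237.
Then q = ((-56) − 36·(-196/237))/14 = -148/79.

q = -1.87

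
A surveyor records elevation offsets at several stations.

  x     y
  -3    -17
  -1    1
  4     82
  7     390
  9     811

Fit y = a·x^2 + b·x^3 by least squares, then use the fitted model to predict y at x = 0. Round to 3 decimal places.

The normal equations are: 9300·a + 76636·b = 85961;  76636·a + 653916·b = 730695.
(Σx^2·x^2 = 9300, Σx^2·x^3 = 76636, Σx^3·x^3 = 653916, Σx^2·y = 85961, Σx^3·y = 730695.)
Δ = 9300·653916 − 76636² = 208342304.
a = (85961·653916 − 76636·730695)/208342304 = 26716407/26042788; b = (9300·730695 − 76636·85961)/208342304 = 12984769/13021394.
At x = 0: ŷ = (26716407/26042788)·(0) + (12984769/13021394)·(0) = 0.

ŷ = 0.000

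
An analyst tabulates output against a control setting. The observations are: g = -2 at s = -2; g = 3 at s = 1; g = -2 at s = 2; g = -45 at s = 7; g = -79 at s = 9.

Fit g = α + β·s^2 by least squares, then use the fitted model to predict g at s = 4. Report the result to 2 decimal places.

ĝ = -13.17

Normal-equation sums: Σ1 = 5, Σs^2 = 139, Σs^2·s^2 = 8995.
Right-hand side: Σg = -125, Σs^2·g = -8617.
Eliminating β: 8995·(row 1) − 139·(row 2) gives 25654·α = 8995·(-125) − 139·(-8617) = 73388, so α = 36694/12827.
Then β = ((-8617) − 139·(36694/12827))/8995 = -12855/12827.
At s = 4: ĝ = (36694/12827)·(1) + (-12855/12827)·(16) = -168986/12827.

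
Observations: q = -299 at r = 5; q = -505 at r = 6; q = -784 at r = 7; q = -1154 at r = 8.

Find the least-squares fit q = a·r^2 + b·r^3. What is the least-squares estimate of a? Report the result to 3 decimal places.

Normal-equation sums: Σr^2·r^2 = 8418, Σr^2·r^3 = 60476, Σr^3·r^3 = 442074.
Moment sums: Σr^2·q = -137927, Σr^3·q = -1006215.
Normal equations: [[8418, 60476]; [60476, 442074]]·[a, b]ᵀ = [-137927, -1006215]ᵀ.
Eliminating b: 442074·(row 1) − 60476·(row 2) gives 64032356·a = 442074·(-137927) − 60476·(-1006215) = -122082258, so a = -3212691/1685062.
Then b = ((-1006215) − 60476·(-3212691/1685062))/442074 = -3395911/1685062.

a = -1.907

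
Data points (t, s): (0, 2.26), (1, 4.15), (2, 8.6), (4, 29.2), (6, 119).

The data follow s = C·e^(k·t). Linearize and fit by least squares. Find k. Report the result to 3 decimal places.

k = 0.659

Taking logs, ln s = k·t + ln C, so regress ln s on t.
Σt = 13.0000, Σ(t)² = 57.0000, Σln s = 12.5435, Σt·ln s = 47.8980.
Equations: 57.0000·k + 13.0000·ln C = 47.8980;  13.0000·k + 5·ln C = 12.5435.
Solving (det = 116.0000): k = 0.65883, ln C = 0.79575.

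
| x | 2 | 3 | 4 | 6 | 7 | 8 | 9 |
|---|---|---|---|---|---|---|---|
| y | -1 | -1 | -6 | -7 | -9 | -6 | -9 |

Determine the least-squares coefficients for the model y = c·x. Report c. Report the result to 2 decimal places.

c = -1.02

Compute the Gram sums: Σx·x = 259.
For Aᵀy: Σx·y = -263.
Normal equations: [[259]]·[c]ᵀ = [-263]ᵀ.
c = (-263)/259 = -1.01544.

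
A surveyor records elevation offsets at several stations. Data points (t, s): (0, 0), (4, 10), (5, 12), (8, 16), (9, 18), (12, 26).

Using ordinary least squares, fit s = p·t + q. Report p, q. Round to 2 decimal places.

Compute the Gram sums: Σt·t = 330, Σt = 38, Σ1 = 6.
Moment sums: Σt·s = 702, Σs = 82.
Normal equations: [[330, 38]; [38, 6]]·[p, q]ᵀ = [702, 82]ᵀ.
Determinant 330·6 − 38² = 536.
p = (702·6 − 38·82)/536 = 137/67; q = (330·82 − 38·702)/536 = 48/67.

p = 2.04, q = 0.72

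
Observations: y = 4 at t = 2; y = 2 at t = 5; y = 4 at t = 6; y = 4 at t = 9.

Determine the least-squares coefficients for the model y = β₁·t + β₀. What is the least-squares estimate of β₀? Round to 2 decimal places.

β₀ = 3.28

With design matrix M, MᵀM = [[146, 22]; [22, 4]] and Mᵀy = [78, 14]ᵀ.
Determinant 146·4 − 22² = 100.
β₁ = (78·4 − 22·14)/100 = 1/25; β₀ = (146·14 − 22·78)/100 = 82/25.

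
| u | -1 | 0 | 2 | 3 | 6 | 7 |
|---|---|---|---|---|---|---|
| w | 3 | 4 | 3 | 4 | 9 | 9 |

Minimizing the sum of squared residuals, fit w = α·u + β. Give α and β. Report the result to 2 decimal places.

α = 0.81, β = 3.03

Entries of MᵀM: Σu·u = 99, Σu = 17, Σ1 = 6.
And Σu·w = 132, Σw = 32.
Δ = 99·6 − 17² = 305.
α = (132·6 − 17·32)/305 = 248/305; β = (99·32 − 17·132)/305 = 924/305.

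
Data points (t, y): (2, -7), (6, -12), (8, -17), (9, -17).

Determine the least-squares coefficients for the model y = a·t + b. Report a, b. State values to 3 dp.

With design matrix A, AᵀA = [[185, 25]; [25, 4]] and Aᵀy = [-375, -53]ᵀ.
Eliminating b: 4·(row 1) − 25·(row 2) gives 115·a = 4·(-375) − 25·(-53) = -175, so a = -35/23.
Then b = ((-53) − 25·(-35/23))/4 = -86/23.

a = -1.522, b = -3.739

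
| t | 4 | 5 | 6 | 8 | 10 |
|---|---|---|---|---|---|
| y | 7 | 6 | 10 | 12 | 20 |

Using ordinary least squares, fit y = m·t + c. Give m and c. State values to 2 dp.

m = 2.20, c = -3.51

The normal equations are: 241·m + 33·c = 414;  33·m + 5·c = 55.
det = 241·5 − 33² = 116.
m = (414·5 − 33·55)/116 = 255/116; c = (241·55 − 33·414)/116 = -407/116.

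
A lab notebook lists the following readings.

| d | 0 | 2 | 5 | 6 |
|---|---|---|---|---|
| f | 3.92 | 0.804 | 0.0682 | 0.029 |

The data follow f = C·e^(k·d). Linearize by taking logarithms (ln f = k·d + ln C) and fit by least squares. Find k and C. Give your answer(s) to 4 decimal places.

k = -0.8177, C = 4.0071

Taking logs, ln f = k·d + ln C, so regress ln f on d.
Over the data: Σd = 13.0000, Σ(d)² = 65.0000, Σln f = -5.0778, Σd·ln f = -35.1056.
Normal system: [[65.0000, 13.0000]; [13.0000, 4]]·[k, ln C]ᵀ = [-35.1056, -5.0778]ᵀ.
Slope k = (n·Σd·ln f − Σd·Σln f)/(n·Σ(d)² − (Σd)²) = (4·-35.1056 − 13.0000·-5.0778)/91.0000 = -0.81770; ln C = (Σln f − k·Σd)/n = 1.38806, so C = exp(1.38806) = 4.00709.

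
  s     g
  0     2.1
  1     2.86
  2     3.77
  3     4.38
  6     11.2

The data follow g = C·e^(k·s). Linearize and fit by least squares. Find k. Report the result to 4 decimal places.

k = 0.2736

Taking logs, ln g = k·s + ln C, so regress ln g on s.
Σs = 12.0000, Σ(s)² = 50.0000, Σln g = 7.0128, Σs·ln g = 22.6316.
Equations: 50.0000·k + 12.0000·ln C = 22.6316;  12.0000·k + 5·ln C = 7.0128.
Δ = 50.0000·5 − (12.0000)² = 106.0000; k = (22.6316·5 − 12.0000·7.0128)/106.0000 = 0.27363, ln C = (50.0000·7.0128 − 12.0000·22.6316)/106.0000 = 0.74585.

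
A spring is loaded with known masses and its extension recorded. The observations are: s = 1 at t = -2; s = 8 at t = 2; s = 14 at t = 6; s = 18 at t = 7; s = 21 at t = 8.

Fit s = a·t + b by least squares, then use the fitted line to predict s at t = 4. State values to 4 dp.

ŝ = 12.0174

Forming MᵀM = [[157, 21]; [21, 5]] and Mᵀs = [392, 62]ᵀ gives MᵀM·[a, b]ᵀ = Mᵀs.
Δ = 157·5 − 21² = 344.
a = (392·5 − 21·62)/344 = 329/172; b = (157·62 − 21·392)/344 = 751/172.
At t = 4: ŝ = (329/172)·(4) + (751/172)·(1) = 2067/172.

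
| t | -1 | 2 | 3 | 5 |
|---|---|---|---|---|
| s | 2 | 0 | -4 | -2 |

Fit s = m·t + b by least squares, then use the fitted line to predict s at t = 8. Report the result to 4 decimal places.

Sums needed: Σt·t = 39, Σt = 9, Σ1 = 4.
Right-hand side: Σt·s = -24, Σs = -4.
So XᵀX·[m, b]ᵀ = Xᵀs: [[39, 9]; [9, 4]]·[m, b]ᵀ = [-24, -4]ᵀ.
Determinant 39·4 − 9² = 75.
m = ((-24)·4 − 9·(-4))/75 = -4/5; b = (39·(-4) − 9·(-24))/75 = 4/5.
At t = 8: ŝ = (-4/5)·(8) + (4/5)·(1) = -28/5.

ŝ = -5.6000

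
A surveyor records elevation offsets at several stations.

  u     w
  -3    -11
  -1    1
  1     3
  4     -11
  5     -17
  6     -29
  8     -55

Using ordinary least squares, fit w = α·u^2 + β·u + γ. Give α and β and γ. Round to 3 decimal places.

Sums needed: Σu^2·u^2 = 6356, Σu^2·u = 890, Σu^2 = 152, Σu·u = 152, Σu = 20, Σ1 = 7.
For Mᵀw: Σu^2·w = -5260, Σu·w = -708, Σw = -119.
Row-reducing yields α = -150736/143769, β = 166414/143769, γ = 6933/2819.

α = -1.048, β = 1.158, γ = 2.459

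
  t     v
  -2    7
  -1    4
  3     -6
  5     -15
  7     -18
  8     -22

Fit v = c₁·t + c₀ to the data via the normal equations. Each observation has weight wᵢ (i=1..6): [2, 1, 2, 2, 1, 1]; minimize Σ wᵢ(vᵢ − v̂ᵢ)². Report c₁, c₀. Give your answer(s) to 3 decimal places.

The normal equations are: 190·c₁ + 26·c₀ = -520;  26·c₁ + 9·c₀ = -64.
(Σwᵢ·t·t = 190, Σwᵢ·t = 26, Σwᵢ·1 = 9, Σwᵢ·t·v = -520, Σwᵢ·v = -64.)
Eliminating c₀: 9·(row 1) − 26·(row 2) gives 1034·c₁ = 9·(-520) − 26·(-64) = -3016, so c₁ = -1508/517.
Then c₀ = ((-64) − 26·(-1508/517))/9 = 680/517.

c₁ = -2.917, c₀ = 1.315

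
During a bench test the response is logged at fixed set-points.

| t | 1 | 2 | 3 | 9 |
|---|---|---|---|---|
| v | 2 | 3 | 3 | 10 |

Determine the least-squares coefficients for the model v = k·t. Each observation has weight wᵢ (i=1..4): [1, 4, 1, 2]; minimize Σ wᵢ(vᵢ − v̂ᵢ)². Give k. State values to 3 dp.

k = 1.144

With design matrix M, MᵀWM = [[188]] and MᵀWv = [215]ᵀ.
Hence k = 215 / 188 ≈ 1.14362.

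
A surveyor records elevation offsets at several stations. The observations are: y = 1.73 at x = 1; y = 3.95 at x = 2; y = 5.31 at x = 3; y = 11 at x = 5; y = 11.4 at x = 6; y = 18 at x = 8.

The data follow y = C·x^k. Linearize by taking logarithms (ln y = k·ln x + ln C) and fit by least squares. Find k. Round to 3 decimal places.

Linearized form: ln y = k·ln x + ln C. From the 6 transformed points,
Σln x = 7.2724, Σ(ln x)² = 11.8122, Σln y = 11.3133, Σln x·ln y = 17.0165.
Normal system: [[11.8122, 7.2724]; [7.2724, 6]]·[k, ln C]ᵀ = [17.0165, 11.3133]ᵀ.
Slope k = (n·Σln x·ln y − Σln x·Σln y)/(n·Σ(ln x)² − (Σln x)²) = (6·17.0165 − 7.2724·11.3133)/17.9853 = 1.10224; ln C = (Σln y − k·Σln x)/n = 0.54956.

k = 1.102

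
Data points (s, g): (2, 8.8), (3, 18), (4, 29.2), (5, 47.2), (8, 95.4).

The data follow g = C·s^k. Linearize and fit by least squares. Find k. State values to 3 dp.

Taking logs, ln g = k·ln s + ln C, so regress ln g on ln s.
Σln s = 6.8669, Σ(ln s)² = 10.5236, Σln g = 16.8518, Σln s·ln g = 25.0421.
Equations: 10.5236·k + 6.8669·ln C = 25.0421;  6.8669·k + 5·ln C = 16.8518.
Solving (det = 5.4631): k = 1.73718, ln C = 0.98453.

k = 1.737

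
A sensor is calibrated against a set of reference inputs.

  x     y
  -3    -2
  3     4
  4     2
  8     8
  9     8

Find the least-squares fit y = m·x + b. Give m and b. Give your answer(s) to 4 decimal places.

Setting ∂/∂m … = 0 gives: 179·m + 21·b = 162;  21·m + 5·b = 20.
Eliminating b: 5·(row 1) − 21·(row 2) gives 454·m = 5·162 − 21·20 = 390, so m = 195/227.
Then b = (20 − 21·(195/227))/5 = 89/227.

m = 0.8590, b = 0.3921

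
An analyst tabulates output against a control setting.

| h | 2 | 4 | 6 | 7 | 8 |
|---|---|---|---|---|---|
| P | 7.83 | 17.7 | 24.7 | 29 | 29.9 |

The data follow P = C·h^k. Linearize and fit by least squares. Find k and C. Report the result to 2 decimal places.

k = 0.99, C = 4.14

Linearized form: ln P = k·ln h + ln C. From the 5 transformed points,
AᵀA = [[13.7233, 7.8966]; [7.8966, 5]], rhs = [24.7740, 14.9035]ᵀ  (here Σln h = 7.8966, Σ(ln h)² = 13.7233, Σln P = 14.9035, Σln h·ln P = 24.7740).
Δ = 13.7233·5 − (7.8966)² = 6.2610; k = (24.7740·5 − 7.8966·14.9035)/6.2610 = 0.98768, ln C = (13.7233·14.9035 − 7.8966·24.7740)/6.2610 = 1.42085, so C = exp(1.42085) = 4.14063.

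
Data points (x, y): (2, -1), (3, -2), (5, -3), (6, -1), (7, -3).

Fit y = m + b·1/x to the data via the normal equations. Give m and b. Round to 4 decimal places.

With design matrix M, MᵀM = [[5, 47/35]; [47/35, 9907/22050]] and Mᵀy = [-10, -248/105]ᵀ.
Determinant 5·(9907/22050) − (47/35)² = 9773/22050.
m = ((-10)·(9907/22050) − (47/35)·(-248/105))/(9773/22050) = -29134/9773; b = (5·(-248/105) − (47/35)·(-10))/(9773/22050) = 35700/9773.

m = -2.9811, b = 3.6529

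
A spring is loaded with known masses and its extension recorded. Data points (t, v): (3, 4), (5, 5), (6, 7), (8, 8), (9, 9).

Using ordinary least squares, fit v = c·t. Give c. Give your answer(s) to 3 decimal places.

c = 1.042

The normal system MᵀM·[c]ᵀ = Mᵀv is [[215]]·[c]ᵀ = [224]ᵀ.
c = 224/215 = 1.04186.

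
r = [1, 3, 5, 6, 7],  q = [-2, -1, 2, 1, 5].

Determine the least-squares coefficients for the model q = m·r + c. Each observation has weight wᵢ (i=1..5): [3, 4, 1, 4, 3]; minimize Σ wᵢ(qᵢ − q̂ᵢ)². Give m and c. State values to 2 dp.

With design matrix M, MᵀWM = [[355, 65]; [65, 15]] and MᵀWq = [121, 11]ᵀ.
Eliminating c: 15·(row 1) − 65·(row 2) gives 1100·m = 15·121 − 65·11 = 1100, so m = 1.
Then c = (11 − 65·1)/15 = -18/5.

m = 1.00, c = -3.60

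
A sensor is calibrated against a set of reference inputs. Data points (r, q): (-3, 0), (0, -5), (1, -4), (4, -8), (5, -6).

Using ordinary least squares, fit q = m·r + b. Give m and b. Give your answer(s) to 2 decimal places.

AᵀA·[m, b]ᵀ = Aᵀq reads: 51·m + 7·b = -66;  7·m + 5·b = -23.
Δ = 51·5 − 7² = 206.
m = ((-66)·5 − 7·(-23))/206 = -169/206; b = (51·(-23) − 7·(-66))/206 = -711/206.

m = -0.82, b = -3.45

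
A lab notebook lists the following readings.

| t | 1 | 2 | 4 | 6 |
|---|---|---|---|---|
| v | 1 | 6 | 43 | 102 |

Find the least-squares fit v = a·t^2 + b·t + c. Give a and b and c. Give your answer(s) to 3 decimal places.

a = 3.251, b = -2.327, c = -0.769

Entries of XᵀX: Σt^2·t^2 = 1569, Σt^2·t = 289, Σt^2 = 57, Σt·t = 57, Σt = 13, Σ1 = 4.
Moment sums: Σt^2·v = 4385, Σt·v = 797, Σv = 152.
So XᵀX·[a, b, c]ᵀ = Xᵀv: [[1569, 289, 57]; [289, 57, 13]; [57, 13, 4]]·[a, b, c]ᵀ = [4385, 797, 152]ᵀ.
Row-reducing yields a = 647/199, b = -463/199, c = -153/199.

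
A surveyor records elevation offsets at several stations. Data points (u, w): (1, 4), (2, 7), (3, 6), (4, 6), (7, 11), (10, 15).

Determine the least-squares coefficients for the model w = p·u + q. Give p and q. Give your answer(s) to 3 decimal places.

Entries of AᵀA: Σu·u = 179, Σu = 27, Σ1 = 6.
For Aᵀw: Σu·w = 287, Σw = 49.
Δ = 179·6 − 27² = 345.
p = (287·6 − 27·49)/345 = 133/115; q = (179·49 − 27·287)/345 = 1022/345.

p = 1.157, q = 2.962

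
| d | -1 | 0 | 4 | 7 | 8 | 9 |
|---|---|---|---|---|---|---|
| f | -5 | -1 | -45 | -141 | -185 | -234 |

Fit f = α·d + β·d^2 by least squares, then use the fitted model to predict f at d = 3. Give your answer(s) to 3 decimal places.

With design matrix A, AᵀA = [[211, 1647]; [1647, 13315]] and Aᵀf = [-4748, -38428]ᵀ.
Δ = 211·13315 − 1647² = 96856.
α = ((-4748)·13315 − 1647·(-38428))/96856 = 8912/12107; β = (211·(-38428) − 1647·(-4748))/96856 = -36044/12107.
At d = 3: f̂ = (8912/12107)·(3) + (-36044/12107)·(9) = -297660/12107.

f̂ = -24.586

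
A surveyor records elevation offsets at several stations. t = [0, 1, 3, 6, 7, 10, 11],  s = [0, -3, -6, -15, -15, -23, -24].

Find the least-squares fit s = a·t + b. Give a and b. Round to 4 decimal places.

a = -2.2161, b = -0.2552

With design matrix A, AᵀA = [[316, 38]; [38, 7]] and Aᵀs = [-710, -86]ᵀ.
Δ = 316·7 − 38² = 768.
a = ((-710)·7 − 38·(-86))/768 = -851/384; b = (316·(-86) − 38·(-710))/768 = -49/192.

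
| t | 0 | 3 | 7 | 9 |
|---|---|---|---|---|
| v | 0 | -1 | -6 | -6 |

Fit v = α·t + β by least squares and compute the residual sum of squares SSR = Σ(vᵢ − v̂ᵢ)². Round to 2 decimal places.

SSR = 2.29

Normal-equation sums: Σt·t = 139, Σt = 19, Σ1 = 4.
Moment sums: Σt·v = -99, Σv = -13.
Normal equations: [[139, 19]; [19, 4]]·[α, β]ᵀ = [-99, -13]ᵀ.
Eliminating β: 4·(row 1) − 19·(row 2) gives 195·α = 4·(-99) − 19·(-13) = -149, so α = -149/195.
Then β = ((-13) − 19·(-149/195))/4 = 74/195.
Residuals: -74/195, 178/195, -67/65, 97/195; SSR = 446/195.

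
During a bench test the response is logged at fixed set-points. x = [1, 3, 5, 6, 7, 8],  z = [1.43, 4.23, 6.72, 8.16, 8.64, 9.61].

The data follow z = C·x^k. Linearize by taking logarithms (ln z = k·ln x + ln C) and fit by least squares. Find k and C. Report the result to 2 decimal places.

k = 0.93, C = 1.47

With ln zᵢ as the transformed response and ln xᵢ as the regressor:
AᵀA = [[15.1183, 8.5252]; [8.5252, 6]], rhs = [17.3134, 10.2234]ᵀ  (here Σln x = 8.5252, Σ(ln x)² = 15.1183, Σln z = 10.2234, Σln x·ln z = 17.3134).
Slope k = (n·Σln x·ln z − Σln x·Σln z)/(n·Σ(ln x)² − (Σln x)²) = (6·17.3134 − 8.5252·10.2234)/18.0313 = 0.92751; ln C = (Σln z − k·Σln x)/n = 0.38604, so C = exp(0.38604) = 1.47114.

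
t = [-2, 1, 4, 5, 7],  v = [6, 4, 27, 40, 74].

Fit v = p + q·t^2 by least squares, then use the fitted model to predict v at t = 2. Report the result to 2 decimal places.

The normal system XᵀX·[p, q]ᵀ = Xᵀv is [[5, 95]; [95, 3299]]·[p, q]ᵀ = [151, 5086]ᵀ.
Eliminating q: 3299·(row 1) − 95·(row 2) gives 7470·p = 3299·151 − 95·5086 = 14979, so p = 4993/2490.
Then q = (5086 − 95·(4993/2490))/3299 = 739/498.
At t = 2: v̂ = (4993/2490)·(1) + (739/498)·(4) = 6591/830.

v̂ = 7.94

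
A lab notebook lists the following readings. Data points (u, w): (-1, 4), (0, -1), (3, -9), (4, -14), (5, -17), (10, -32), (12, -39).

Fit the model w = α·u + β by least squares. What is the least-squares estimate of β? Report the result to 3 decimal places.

β = -0.184

With design matrix M, MᵀM = [[295, 33]; [33, 7]] and Mᵀw = [-960, -108]ᵀ.
det = 295·7 − 33² = 976.
α = ((-960)·7 − 33·(-108))/976 = -789/244; β = (295·(-108) − 33·(-960))/976 = -45/244.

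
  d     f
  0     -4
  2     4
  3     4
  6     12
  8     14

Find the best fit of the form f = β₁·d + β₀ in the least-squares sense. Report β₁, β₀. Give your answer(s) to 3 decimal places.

Compute the Gram sums: Σd·d = 113, Σd = 19, Σ1 = 5.
Moment sums: Σd·f = 204, Σf = 30.
Eliminating β₀: 5·(row 1) − 19·(row 2) gives 204·β₁ = 5·204 − 19·30 = 450, so β₁ = 75/34.
Then β₀ = (30 − 19·(75/34))/5 = -81/34.

β₁ = 2.206, β₀ = -2.382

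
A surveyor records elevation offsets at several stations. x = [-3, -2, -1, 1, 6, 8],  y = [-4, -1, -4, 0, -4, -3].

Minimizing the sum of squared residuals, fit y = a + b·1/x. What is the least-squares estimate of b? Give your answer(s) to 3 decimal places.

b = 1.421

MᵀM·[a, b]ᵀ = Mᵀy reads: 6·a + (-13/24)·b = -16;  (-13/24)·a + (1385/576)·b = 115/24.
Determinant 6·(1385/576) − (-13/24)² = 8141/576.
a = ((-16)·(1385/576) − (-13/24)·(115/24))/(8141/576) = -20665/8141; b = (6·(115/24) − (-13/24)·(-16))/(8141/576) = 11568/8141.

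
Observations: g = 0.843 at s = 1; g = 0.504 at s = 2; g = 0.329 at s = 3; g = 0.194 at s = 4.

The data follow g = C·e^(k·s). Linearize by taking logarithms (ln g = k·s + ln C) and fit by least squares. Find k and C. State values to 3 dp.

Linearized form: ln g = k·s + ln C. From the 4 transformed points,
Σs = 10.0000, Σ(s)² = 30.0000, Σln g = -3.6076, Σs·ln g = -11.4358.
Equations: 30.0000·k + 10.0000·ln C = -11.4358;  10.0000·k + 4·ln C = -3.6076.
Δ = 30.0000·4 − (10.0000)² = 20.0000; k = (-11.4358·4 − 10.0000·-3.6076)/20.0000 = -0.48338, ln C = (30.0000·-3.6076 − 10.0000·-11.4358)/20.0000 = 0.30657, so C = exp(0.30657) = 1.35876.

k = -0.483, C = 1.359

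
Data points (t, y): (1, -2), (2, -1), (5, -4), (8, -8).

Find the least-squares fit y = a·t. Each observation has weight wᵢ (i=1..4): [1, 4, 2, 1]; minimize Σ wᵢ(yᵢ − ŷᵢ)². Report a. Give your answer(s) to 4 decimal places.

From the data, Σwᵢ·t·t = 131.
Moment sums: Σwᵢ·t·y = -114.
a = (-114)/131 = -0.870229.

a = -0.8702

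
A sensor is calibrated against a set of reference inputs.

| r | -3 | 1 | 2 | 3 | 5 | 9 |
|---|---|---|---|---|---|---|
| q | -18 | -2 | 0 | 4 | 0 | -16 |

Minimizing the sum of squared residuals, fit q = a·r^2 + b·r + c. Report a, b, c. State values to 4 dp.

a = -0.5241, b = 3.3576, c = -3.5784

Entries of MᵀM: Σr^2·r^2 = 7365, Σr^2·r = 863, Σr^2 = 129, Σr·r = 129, Σr = 17, Σ1 = 6.
Right-hand side: Σr^2·q = -1424, Σr·q = -80, Σq = -32.
MᵀM·[a, b, c]ᵀ = Mᵀq becomes [[7365, 863, 129]; [863, 129, 17]; [129, 17, 6]]·[a, b, c]ᵀ = [-1424, -80, -32]ᵀ.
Inverting the 3×3 Gram matrix, [a, b, c]ᵀ = [-1620/3091, 51892/15455, -55304/15455]ᵀ.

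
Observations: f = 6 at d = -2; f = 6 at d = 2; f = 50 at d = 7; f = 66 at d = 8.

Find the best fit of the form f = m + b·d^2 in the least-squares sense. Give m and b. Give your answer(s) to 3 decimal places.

m = 1.948, b = 0.993

From the data, Σ1 = 4, Σd^2 = 121, Σd^2·d^2 = 6529.
And Σf = 128, Σd^2·f = 6722.
So MᵀM·[m, b]ᵀ = Mᵀf: [[4, 121]; [121, 6529]]·[m, b]ᵀ = [128, 6722]ᵀ.
det = 4·6529 − 121² = 11475.
m = (128·6529 − 121·6722)/11475 = 298/153; b = (4·6722 − 121·128)/11475 = 152/153.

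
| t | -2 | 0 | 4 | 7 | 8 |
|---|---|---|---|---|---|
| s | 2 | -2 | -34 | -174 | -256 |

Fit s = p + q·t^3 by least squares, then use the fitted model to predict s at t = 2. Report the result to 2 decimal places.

ŝ = -6.16

From the data, Σ1 = 5, Σt^3 = 911, Σt^3·t^3 = 383953.
And Σs = -464, Σt^3·s = -192946.
Determinant 5·383953 − 911² = 1089844.
p = ((-464)·383953 − 911·(-192946))/1089844 = -1190193/544922; q = (5·(-192946) − 911·(-464))/1089844 = -271013/544922.
At t = 2: ŝ = (-1190193/544922)·(1) + (-271013/544922)·(8) = -3358297/544922.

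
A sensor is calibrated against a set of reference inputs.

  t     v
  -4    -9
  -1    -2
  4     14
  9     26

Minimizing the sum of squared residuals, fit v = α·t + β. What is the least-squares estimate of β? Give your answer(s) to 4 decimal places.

β = 1.7398

Entries of AᵀA: Σt·t = 114, Σt = 8, Σ1 = 4.
For Aᵀv: Σt·v = 328, Σv = 29.
Eliminating β: 4·(row 1) − 8·(row 2) gives 392·α = 4·328 − 8·29 = 1080, so α = 135/49.
Then β = (29 − 8·(135/49))/4 = 341/196.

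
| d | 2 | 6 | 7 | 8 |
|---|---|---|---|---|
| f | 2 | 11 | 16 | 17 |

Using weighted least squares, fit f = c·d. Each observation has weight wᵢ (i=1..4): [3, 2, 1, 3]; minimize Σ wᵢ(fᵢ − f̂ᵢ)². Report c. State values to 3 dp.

c = 2.043

With design matrix M, MᵀWM = [[325]] and MᵀWf = [664]ᵀ.
Hence c = 664 / 325 ≈ 2.04308.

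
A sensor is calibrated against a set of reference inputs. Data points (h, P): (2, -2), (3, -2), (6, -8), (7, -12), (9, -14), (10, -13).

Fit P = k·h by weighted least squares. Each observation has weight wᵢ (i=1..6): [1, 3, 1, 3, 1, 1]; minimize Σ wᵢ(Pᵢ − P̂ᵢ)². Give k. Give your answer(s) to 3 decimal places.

The normal system MᵀWM·[k]ᵀ = MᵀWP is [[395]]·[k]ᵀ = [-578]ᵀ.
Hence k = -578 / 395 ≈ -1.46329.

k = -1.463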